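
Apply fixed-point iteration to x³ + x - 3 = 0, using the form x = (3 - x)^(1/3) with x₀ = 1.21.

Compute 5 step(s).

Equation: x³ + x - 3 = 0
Fixed-point form: x = (3 - x)^(1/3)
x₀ = 1.21

x_1 = g(1.210000) = 1.214184
x_2 = g(1.214184) = 1.213237
x_3 = g(1.213237) = 1.213451
x_4 = g(1.213451) = 1.213403
x_5 = g(1.213403) = 1.213414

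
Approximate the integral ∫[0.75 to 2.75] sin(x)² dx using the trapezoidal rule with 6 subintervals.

f(x) = sin(x)²
a = 0.75, b = 2.75, n = 6
h = (b - a)/n = 0.333333

Trapezoidal rule: (h/2)[f(x₀) + 2f(x₁) + 2f(x₂) + ... + f(xₙ)]

x_0 = 0.7500, f(x_0) = 0.464631, coefficient = 1
x_1 = 1.0833, f(x_1) = 0.780615, coefficient = 2
x_2 = 1.4167, f(x_2) = 0.976432, coefficient = 2
x_3 = 1.7500, f(x_3) = 0.968228, coefficient = 2
x_4 = 2.0833, f(x_4) = 0.759518, coefficient = 2
x_5 = 2.4167, f(x_5) = 0.439675, coefficient = 2
x_6 = 2.7500, f(x_6) = 0.145665, coefficient = 1

I ≈ (0.333333/2) × 8.459232 = 1.409872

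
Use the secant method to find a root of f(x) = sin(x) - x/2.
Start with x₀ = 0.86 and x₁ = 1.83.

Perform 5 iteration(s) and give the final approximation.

f(x) = sin(x) - x/2
x₀ = 0.86, x₁ = 1.83

Secant formula: x_{n+1} = x_n - f(x_n)(x_n - x_{n-1})/(f(x_n) - f(x_{n-1}))

Iteration 1:
  f(0.860000) = 0.327843
  f(1.830000) = 0.051594
  x_2 = 1.830000 - 0.051594×(1.830000 - 0.860000)/(0.051594 - 0.327843)
       = 2.011165
Iteration 2:
  f(1.830000) = 0.051594
  f(2.011165) = -0.100988
  x_3 = 2.011165 - (-0.100988)×(2.011165 - 1.830000)/(-0.100988 - 0.051594)
       = 1.891259
Iteration 3:
  f(2.011165) = -0.100988
  f(1.891259) = 0.003460
  x_4 = 1.891259 - 0.003460×(1.891259 - 2.011165)/(0.003460 - (-0.100988))
       = 1.895231
Iteration 4:
  f(1.891259) = 0.003460
  f(1.895231) = 0.000215
  x_5 = 1.895231 - 0.000215×(1.895231 - 1.891259)/(0.000215 - 0.003460)
       = 1.895495
Iteration 5:
  f(1.895231) = 0.000215
  f(1.895495) = -0.000001
  x_6 = 1.895495 - (-0.000001)×(1.895495 - 1.895231)/(-0.000001 - 0.000215)
       = 1.895494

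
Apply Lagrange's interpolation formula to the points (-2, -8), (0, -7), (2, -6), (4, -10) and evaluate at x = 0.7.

Lagrange interpolation formula:
P(x) = Σ yᵢ × Lᵢ(x)
where Lᵢ(x) = Π_{j≠i} (x - xⱼ)/(xᵢ - xⱼ)

L_0(0.7) = (0.7 - 0)/(-2 - 0) × (0.7 - 2)/(-2 - 2) × (0.7 - 4)/(-2 - 4) = -0.062562
L_1(0.7) = (0.7 - (-2))/(0 - (-2)) × (0.7 - 2)/(0 - 2) × (0.7 - 4)/(0 - 4) = 0.723938
L_2(0.7) = (0.7 - (-2))/(2 - (-2)) × (0.7 - 0)/(2 - 0) × (0.7 - 4)/(2 - 4) = 0.389812
L_3(0.7) = (0.7 - (-2))/(4 - (-2)) × (0.7 - 0)/(4 - 0) × (0.7 - 2)/(4 - 2) = -0.051188

P(0.7) = (-8)×L_0(0.7) + (-7)×L_1(0.7) + (-6)×L_2(0.7) + (-10)×L_3(0.7)
P(0.7) = -6.394063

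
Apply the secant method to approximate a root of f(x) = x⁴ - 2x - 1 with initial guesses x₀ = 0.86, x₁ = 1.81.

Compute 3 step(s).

f(x) = x⁴ - 2x - 1
x₀ = 0.86, x₁ = 1.81

Secant formula: x_{n+1} = x_n - f(x_n)(x_n - x_{n-1})/(f(x_n) - f(x_{n-1}))

Iteration 1:
  f(0.860000) = -2.172992
  f(1.810000) = 6.112831
  x_2 = 1.810000 - 6.112831×(1.810000 - 0.860000)/(6.112831 - (-2.172992))
       = 1.109141
Iteration 2:
  f(1.810000) = 6.112831
  f(1.109141) = -1.704904
  x_3 = 1.109141 - (-1.704904)×(1.109141 - 1.810000)/(-1.704904 - 6.112831)
       = 1.261986
Iteration 3:
  f(1.109141) = -1.704904
  f(1.261986) = -0.987571
  x_4 = 1.261986 - (-0.987571)×(1.261986 - 1.109141)/(-0.987571 - (-1.704904))
       = 1.472411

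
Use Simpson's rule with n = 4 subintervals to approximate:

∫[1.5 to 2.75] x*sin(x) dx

f(x) = x*sin(x)
a = 1.5, b = 2.75, n = 4
h = (b - a)/n = 0.312500

Simpson's rule: (h/3)[f(x₀) + 4f(x₁) + 2f(x₂) + ... + f(xₙ)]

x_0 = 1.5000, f(x_0) = 1.496242, coefficient = 1
x_1 = 1.8125, f(x_1) = 1.759814, coefficient = 4
x_2 = 2.1250, f(x_2) = 1.806930, coefficient = 2
x_3 = 2.4375, f(x_3) = 1.577897, coefficient = 4
x_4 = 2.7500, f(x_4) = 1.049568, coefficient = 1

I ≈ (0.312500/3) × 19.510513 = 2.032345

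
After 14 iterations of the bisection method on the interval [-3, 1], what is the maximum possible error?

Bisection error bound: |error| ≤ (b-a)/2^n
|error| ≤ (1 - (-3))/2^14 = 4/2^14
|error| ≤ 0.0002441406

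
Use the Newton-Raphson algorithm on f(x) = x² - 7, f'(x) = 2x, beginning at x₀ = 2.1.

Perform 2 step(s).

f(x) = x² - 7
f'(x) = 2x
x₀ = 2.1

Newton-Raphson formula: x_{n+1} = x_n - f(x_n)/f'(x_n)

Iteration 1:
  f(2.100000) = -2.590000
  f'(2.100000) = 4.200000
  x_1 = 2.100000 - (-2.590000)/4.200000 = 2.716667
Iteration 2:
  f(2.716667) = 0.380278
  f'(2.716667) = 5.433333
  x_2 = 2.716667 - 0.380278/5.433333 = 2.646677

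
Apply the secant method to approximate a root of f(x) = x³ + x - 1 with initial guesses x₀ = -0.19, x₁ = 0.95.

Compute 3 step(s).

f(x) = x³ + x - 1
x₀ = -0.19, x₁ = 0.95

Secant formula: x_{n+1} = x_n - f(x_n)(x_n - x_{n-1})/(f(x_n) - f(x_{n-1}))

Iteration 1:
  f(-0.190000) = -1.196859
  f(0.950000) = 0.807375
  x_2 = 0.950000 - 0.807375×(0.950000 - (-0.190000))/(0.807375 - (-1.196859))
       = 0.490768
Iteration 2:
  f(0.950000) = 0.807375
  f(0.490768) = -0.391028
  x_3 = 0.490768 - (-0.391028)×(0.490768 - 0.950000)/(-0.391028 - 0.807375)
       = 0.640612
Iteration 3:
  f(0.490768) = -0.391028
  f(0.640612) = -0.096492
  x_4 = 0.640612 - (-0.096492)×(0.640612 - 0.490768)/(-0.096492 - (-0.391028))
       = 0.689701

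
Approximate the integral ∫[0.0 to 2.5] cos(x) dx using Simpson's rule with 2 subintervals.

f(x) = cos(x)
a = 0.0, b = 2.5, n = 2
h = (b - a)/n = 1.250000

Simpson's rule: (h/3)[f(x₀) + 4f(x₁) + 2f(x₂) + ... + f(xₙ)]

x_0 = 0.0000, f(x_0) = 1.000000, coefficient = 1
x_1 = 1.2500, f(x_1) = 0.315322, coefficient = 4
x_2 = 2.5000, f(x_2) = -0.801144, coefficient = 1

I ≈ (1.250000/3) × 1.460146 = 0.608394
Exact value: 0.598472
Error: 0.009922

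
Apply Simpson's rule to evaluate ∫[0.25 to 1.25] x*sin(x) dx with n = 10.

f(x) = x*sin(x)
a = 0.25, b = 1.25, n = 10
h = (b - a)/n = 0.100000

Simpson's rule: (h/3)[f(x₀) + 4f(x₁) + 2f(x₂) + ... + f(xₙ)]

x_0 = 0.2500, f(x_0) = 0.061851, coefficient = 1
x_1 = 0.3500, f(x_1) = 0.120014, coefficient = 4
x_2 = 0.4500, f(x_2) = 0.195734, coefficient = 2
x_3 = 0.5500, f(x_3) = 0.287478, coefficient = 4
x_4 = 0.6500, f(x_4) = 0.393371, coefficient = 2
x_5 = 0.7500, f(x_5) = 0.511229, coefficient = 4
x_6 = 0.8500, f(x_6) = 0.638588, coefficient = 2
x_7 = 0.9500, f(x_7) = 0.772745, coefficient = 4
x_8 = 1.0500, f(x_8) = 0.910794, coefficient = 2
x_9 = 1.1500, f(x_9) = 1.049679, coefficient = 4
x_10 = 1.2500, f(x_10) = 1.186231, coefficient = 1

I ≈ (0.100000/3) × 16.489637 = 0.549655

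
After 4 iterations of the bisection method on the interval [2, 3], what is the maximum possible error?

Bisection error bound: |error| ≤ (b-a)/2^n
|error| ≤ (3 - 2)/2^4 = 1/2^4
|error| ≤ 0.0625000000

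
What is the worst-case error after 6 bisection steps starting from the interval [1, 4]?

Bisection error bound: |error| ≤ (b-a)/2^n
|error| ≤ (4 - 1)/2^6 = 3/2^6
|error| ≤ 0.0468750000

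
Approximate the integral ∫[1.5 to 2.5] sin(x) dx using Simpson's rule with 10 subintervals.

f(x) = sin(x)
a = 1.5, b = 2.5, n = 10
h = (b - a)/n = 0.100000

Simpson's rule: (h/3)[f(x₀) + 4f(x₁) + 2f(x₂) + ... + f(xₙ)]

x_0 = 1.5000, f(x_0) = 0.997495, coefficient = 1
x_1 = 1.6000, f(x_1) = 0.999574, coefficient = 4
x_2 = 1.7000, f(x_2) = 0.991665, coefficient = 2
x_3 = 1.8000, f(x_3) = 0.973848, coefficient = 4
x_4 = 1.9000, f(x_4) = 0.946300, coefficient = 2
x_5 = 2.0000, f(x_5) = 0.909297, coefficient = 4
x_6 = 2.1000, f(x_6) = 0.863209, coefficient = 2
x_7 = 2.2000, f(x_7) = 0.808496, coefficient = 4
x_8 = 2.3000, f(x_8) = 0.745705, coefficient = 2
x_9 = 2.4000, f(x_9) = 0.675463, coefficient = 4
x_10 = 2.5000, f(x_10) = 0.598472, coefficient = 1

I ≈ (0.100000/3) × 26.156439 = 0.871881
Exact value: 0.871881
Error: 0.000000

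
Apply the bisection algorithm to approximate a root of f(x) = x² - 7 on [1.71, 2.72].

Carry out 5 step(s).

f(x) = x² - 7
Initial interval: [1.71, 2.72]

Iteration 1:
  c_1 = (1.710000 + 2.720000)/2 = 2.215000
  f(c_1) = f(2.215000) = -2.093775
  f(a) × f(c) ≥ 0, new interval: [2.215000, 2.720000]
Iteration 2:
  c_2 = (2.215000 + 2.720000)/2 = 2.467500
  f(c_2) = f(2.467500) = -0.911444
  f(a) × f(c) ≥ 0, new interval: [2.467500, 2.720000]
Iteration 3:
  c_3 = (2.467500 + 2.720000)/2 = 2.593750
  f(c_3) = f(2.593750) = -0.272461
  f(a) × f(c) ≥ 0, new interval: [2.593750, 2.720000]
Iteration 4:
  c_4 = (2.593750 + 2.720000)/2 = 2.656875
  f(c_4) = f(2.656875) = 0.058985
  f(a) × f(c) < 0, new interval: [2.593750, 2.656875]
Iteration 5:
  c_5 = (2.593750 + 2.656875)/2 = 2.625313
  f(c_5) = f(2.625313) = -0.107734
  f(a) × f(c) ≥ 0, new interval: [2.625313, 2.656875]

After 5 iteration(s), the approximation is c_5 = 2.625313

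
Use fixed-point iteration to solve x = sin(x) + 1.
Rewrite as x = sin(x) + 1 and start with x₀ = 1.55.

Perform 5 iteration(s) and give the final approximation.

Equation: x = sin(x) + 1
Fixed-point form: x = sin(x) + 1
x₀ = 1.55

x_1 = g(1.550000) = 1.999784
x_2 = g(1.999784) = 1.909387
x_3 = g(1.909387) = 1.943224
x_4 = g(1.943224) = 1.931447
x_5 = g(1.931447) = 1.935667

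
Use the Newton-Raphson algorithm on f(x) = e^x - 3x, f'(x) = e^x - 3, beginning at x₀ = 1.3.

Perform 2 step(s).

f(x) = e^x - 3x
f'(x) = e^x - 3
x₀ = 1.3

Newton-Raphson formula: x_{n+1} = x_n - f(x_n)/f'(x_n)

Iteration 1:
  f(1.300000) = -0.230703
  f'(1.300000) = 0.669297
  x_1 = 1.300000 - (-0.230703)/0.669297 = 1.644695
Iteration 2:
  f(1.644695) = 0.245345
  f'(1.644695) = 2.179431
  x_2 = 1.644695 - 0.245345/2.179431 = 1.532122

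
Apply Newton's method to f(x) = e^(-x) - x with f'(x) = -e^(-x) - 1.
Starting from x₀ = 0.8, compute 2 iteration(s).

f(x) = e^(-x) - x
f'(x) = -e^(-x) - 1
x₀ = 0.8

Newton-Raphson formula: x_{n+1} = x_n - f(x_n)/f'(x_n)

Iteration 1:
  f(0.800000) = -0.350671
  f'(0.800000) = -1.449329
  x_1 = 0.800000 - (-0.350671)/(-1.449329) = 0.558046
Iteration 2:
  f(0.558046) = 0.014280
  f'(0.558046) = -1.572326
  x_2 = 0.558046 - 0.014280/(-1.572326) = 0.567128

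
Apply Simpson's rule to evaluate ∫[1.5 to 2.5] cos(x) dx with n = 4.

f(x) = cos(x)
a = 1.5, b = 2.5, n = 4
h = (b - a)/n = 0.250000

Simpson's rule: (h/3)[f(x₀) + 4f(x₁) + 2f(x₂) + ... + f(xₙ)]

x_0 = 1.5000, f(x_0) = 0.070737, coefficient = 1
x_1 = 1.7500, f(x_1) = -0.178246, coefficient = 4
x_2 = 2.0000, f(x_2) = -0.416147, coefficient = 2
x_3 = 2.2500, f(x_3) = -0.628174, coefficient = 4
x_4 = 2.5000, f(x_4) = -0.801144, coefficient = 1

I ≈ (0.250000/3) × -4.788379 = -0.399032
Exact value: -0.399023
Error: 0.000009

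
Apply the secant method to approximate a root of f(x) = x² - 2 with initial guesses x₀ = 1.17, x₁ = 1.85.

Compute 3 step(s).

f(x) = x² - 2
x₀ = 1.17, x₁ = 1.85

Secant formula: x_{n+1} = x_n - f(x_n)(x_n - x_{n-1})/(f(x_n) - f(x_{n-1}))

Iteration 1:
  f(1.170000) = -0.631100
  f(1.850000) = 1.422500
  x_2 = 1.850000 - 1.422500×(1.850000 - 1.170000)/(1.422500 - (-0.631100))
       = 1.378974
Iteration 2:
  f(1.850000) = 1.422500
  f(1.378974) = -0.098432
  x_3 = 1.378974 - (-0.098432)×(1.378974 - 1.850000)/(-0.098432 - 1.422500)
       = 1.409458
Iteration 3:
  f(1.378974) = -0.098432
  f(1.409458) = -0.013430
  x_4 = 1.409458 - (-0.013430)×(1.409458 - 1.378974)/(-0.013430 - (-0.098432))
       = 1.414274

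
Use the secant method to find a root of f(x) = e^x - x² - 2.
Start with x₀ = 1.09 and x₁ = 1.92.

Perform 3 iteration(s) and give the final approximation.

f(x) = e^x - x² - 2
x₀ = 1.09, x₁ = 1.92

Secant formula: x_{n+1} = x_n - f(x_n)(x_n - x_{n-1})/(f(x_n) - f(x_{n-1}))

Iteration 1:
  f(1.090000) = -0.213826
  f(1.920000) = 1.134558
  x_2 = 1.920000 - 1.134558×(1.920000 - 1.090000)/(1.134558 - (-0.213826))
       = 1.221621
Iteration 2:
  f(1.920000) = 1.134558
  f(1.221621) = -0.099675
  x_3 = 1.221621 - (-0.099675)×(1.221621 - 1.920000)/(-0.099675 - 1.134558)
       = 1.278021
Iteration 3:
  f(1.221621) = -0.099675
  f(1.278021) = -0.043809
  x_4 = 1.278021 - (-0.043809)×(1.278021 - 1.221621)/(-0.043809 - (-0.099675))
       = 1.322248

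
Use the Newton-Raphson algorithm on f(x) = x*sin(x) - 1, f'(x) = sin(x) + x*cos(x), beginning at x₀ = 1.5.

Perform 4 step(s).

f(x) = x*sin(x) - 1
f'(x) = sin(x) + x*cos(x)
x₀ = 1.5

Newton-Raphson formula: x_{n+1} = x_n - f(x_n)/f'(x_n)

Iteration 1:
  f(1.500000) = 0.496242
  f'(1.500000) = 1.103601
  x_1 = 1.500000 - 0.496242/1.103601 = 1.050342
Iteration 2:
  f(1.050342) = -0.088730
  f'(1.050342) = 1.389902
  x_2 = 1.050342 - (-0.088730)/1.389902 = 1.114181
Iteration 3:
  f(1.114181) = 0.000033
  f'(1.114181) = 1.388807
  x_3 = 1.114181 - 0.000033/1.388807 = 1.114157
Iteration 4:
  f(1.114157) = 0.000000
  f'(1.114157) = 1.388809
  x_4 = 1.114157 - 0.000000/1.388809 = 1.114157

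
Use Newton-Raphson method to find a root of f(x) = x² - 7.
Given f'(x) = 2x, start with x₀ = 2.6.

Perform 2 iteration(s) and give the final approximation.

f(x) = x² - 7
f'(x) = 2x
x₀ = 2.6

Newton-Raphson formula: x_{n+1} = x_n - f(x_n)/f'(x_n)

Iteration 1:
  f(2.600000) = -0.240000
  f'(2.600000) = 5.200000
  x_1 = 2.600000 - (-0.240000)/5.200000 = 2.646154
Iteration 2:
  f(2.646154) = 0.002130
  f'(2.646154) = 5.292308
  x_2 = 2.646154 - 0.002130/5.292308 = 2.645751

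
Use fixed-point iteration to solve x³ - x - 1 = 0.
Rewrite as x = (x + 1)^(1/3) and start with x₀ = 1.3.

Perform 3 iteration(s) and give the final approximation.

Equation: x³ - x - 1 = 0
Fixed-point form: x = (x + 1)^(1/3)
x₀ = 1.3

x_1 = g(1.300000) = 1.320006
x_2 = g(1.320006) = 1.323822
x_3 = g(1.323822) = 1.324548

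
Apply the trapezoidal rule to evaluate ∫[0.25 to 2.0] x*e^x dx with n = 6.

f(x) = x*e^x
a = 0.25, b = 2.0, n = 6
h = (b - a)/n = 0.291667

Trapezoidal rule: (h/2)[f(x₀) + 2f(x₁) + 2f(x₂) + ... + f(xₙ)]

x_0 = 0.2500, f(x_0) = 0.321006, coefficient = 1
x_1 = 0.5417, f(x_1) = 0.931054, coefficient = 2
x_2 = 0.8333, f(x_2) = 1.917480, coefficient = 2
x_3 = 1.1250, f(x_3) = 3.465244, coefficient = 2
x_4 = 1.4167, f(x_4) = 5.841417, coefficient = 2
x_5 = 1.7083, f(x_5) = 9.429580, coefficient = 2
x_6 = 2.0000, f(x_6) = 14.778112, coefficient = 1

I ≈ (0.291667/2) × 58.268668 = 8.497514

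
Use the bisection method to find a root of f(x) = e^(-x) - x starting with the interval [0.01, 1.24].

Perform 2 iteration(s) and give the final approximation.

f(x) = e^(-x) - x
Initial interval: [0.01, 1.24]

Iteration 1:
  c_1 = (0.010000 + 1.240000)/2 = 0.625000
  f(c_1) = f(0.625000) = -0.089739
  f(a) × f(c) < 0, new interval: [0.010000, 0.625000]
Iteration 2:
  c_2 = (0.010000 + 0.625000)/2 = 0.317500
  f(c_2) = f(0.317500) = 0.410467
  f(a) × f(c) ≥ 0, new interval: [0.317500, 0.625000]

After 2 iteration(s), the approximation is c_2 = 0.317500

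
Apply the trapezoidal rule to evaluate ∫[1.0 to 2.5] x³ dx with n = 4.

f(x) = x³
a = 1.0, b = 2.5, n = 4
h = (b - a)/n = 0.375000

Trapezoidal rule: (h/2)[f(x₀) + 2f(x₁) + 2f(x₂) + ... + f(xₙ)]

x_0 = 1.0000, f(x_0) = 1.000000, coefficient = 1
x_1 = 1.3750, f(x_1) = 2.599609, coefficient = 2
x_2 = 1.7500, f(x_2) = 5.359375, coefficient = 2
x_3 = 2.1250, f(x_3) = 9.595703, coefficient = 2
x_4 = 2.5000, f(x_4) = 15.625000, coefficient = 1

I ≈ (0.375000/2) × 51.734375 = 9.700195
Exact value: 9.515625
Error: 0.184570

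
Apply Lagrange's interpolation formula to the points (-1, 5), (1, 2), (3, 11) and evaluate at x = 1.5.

Lagrange interpolation formula:
P(x) = Σ yᵢ × Lᵢ(x)
where Lᵢ(x) = Π_{j≠i} (x - xⱼ)/(xᵢ - xⱼ)

L_0(1.5) = (1.5 - 1)/(-1 - 1) × (1.5 - 3)/(-1 - 3) = -0.093750
L_1(1.5) = (1.5 - (-1))/(1 - (-1)) × (1.5 - 3)/(1 - 3) = 0.937500
L_2(1.5) = (1.5 - (-1))/(3 - (-1)) × (1.5 - 1)/(3 - 1) = 0.156250

P(1.5) = 5×L_0(1.5) + 2×L_1(1.5) + 11×L_2(1.5)
P(1.5) = 3.125000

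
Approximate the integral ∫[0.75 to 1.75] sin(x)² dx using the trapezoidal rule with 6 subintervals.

f(x) = sin(x)²
a = 0.75, b = 1.75, n = 6
h = (b - a)/n = 0.166667

Trapezoidal rule: (h/2)[f(x₀) + 2f(x₁) + 2f(x₂) + ... + f(xₙ)]

x_0 = 0.7500, f(x_0) = 0.464631, coefficient = 1
x_1 = 0.9167, f(x_1) = 0.629766, coefficient = 2
x_2 = 1.0833, f(x_2) = 0.780615, coefficient = 2
x_3 = 1.2500, f(x_3) = 0.900572, coefficient = 2
x_4 = 1.4167, f(x_4) = 0.976432, coefficient = 2
x_5 = 1.5833, f(x_5) = 0.999843, coefficient = 2
x_6 = 1.7500, f(x_6) = 0.968228, coefficient = 1

I ≈ (0.166667/2) × 10.007313 = 0.833943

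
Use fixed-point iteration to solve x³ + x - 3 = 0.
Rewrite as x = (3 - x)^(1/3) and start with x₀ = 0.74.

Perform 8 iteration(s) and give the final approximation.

Equation: x³ + x - 3 = 0
Fixed-point form: x = (3 - x)^(1/3)
x₀ = 0.74

x_1 = g(0.740000) = 1.312309
x_2 = g(1.312309) = 1.190596
x_3 = g(1.190596) = 1.218555
x_4 = g(1.218555) = 1.212246
x_5 = g(1.212246) = 1.213675
x_6 = g(1.213675) = 1.213352
x_7 = g(1.213352) = 1.213425
x_8 = g(1.213425) = 1.213409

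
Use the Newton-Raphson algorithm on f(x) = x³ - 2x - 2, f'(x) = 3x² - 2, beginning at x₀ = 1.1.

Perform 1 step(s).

f(x) = x³ - 2x - 2
f'(x) = 3x² - 2
x₀ = 1.1

Newton-Raphson formula: x_{n+1} = x_n - f(x_n)/f'(x_n)

Iteration 1:
  f(1.100000) = -2.869000
  f'(1.100000) = 1.630000
  x_1 = 1.100000 - (-2.869000)/1.630000 = 2.860123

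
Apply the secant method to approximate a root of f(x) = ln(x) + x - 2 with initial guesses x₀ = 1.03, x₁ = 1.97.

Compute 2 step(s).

f(x) = ln(x) + x - 2
x₀ = 1.03, x₁ = 1.97

Secant formula: x_{n+1} = x_n - f(x_n)(x_n - x_{n-1})/(f(x_n) - f(x_{n-1}))

Iteration 1:
  f(1.030000) = -0.940441
  f(1.970000) = 0.648034
  x_2 = 1.970000 - 0.648034×(1.970000 - 1.030000)/(0.648034 - (-0.940441))
       = 1.586518
Iteration 2:
  f(1.970000) = 0.648034
  f(1.586518) = 0.048060
  x_3 = 1.586518 - 0.048060×(1.586518 - 1.970000)/(0.048060 - 0.648034)
       = 1.555800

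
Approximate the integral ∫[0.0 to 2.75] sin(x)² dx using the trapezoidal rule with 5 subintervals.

f(x) = sin(x)²
a = 0.0, b = 2.75, n = 5
h = (b - a)/n = 0.550000

Trapezoidal rule: (h/2)[f(x₀) + 2f(x₁) + 2f(x₂) + ... + f(xₙ)]

x_0 = 0.0000, f(x_0) = 0.000000, coefficient = 1
x_1 = 0.5500, f(x_1) = 0.273202, coefficient = 2
x_2 = 1.1000, f(x_2) = 0.794251, coefficient = 2
x_3 = 1.6500, f(x_3) = 0.993740, coefficient = 2
x_4 = 2.2000, f(x_4) = 0.653666, coefficient = 2
x_5 = 2.7500, f(x_5) = 0.145665, coefficient = 1

I ≈ (0.550000/2) × 5.575383 = 1.533230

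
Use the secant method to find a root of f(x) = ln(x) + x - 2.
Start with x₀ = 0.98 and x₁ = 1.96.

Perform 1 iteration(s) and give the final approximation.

f(x) = ln(x) + x - 2
x₀ = 0.98, x₁ = 1.96

Secant formula: x_{n+1} = x_n - f(x_n)(x_n - x_{n-1})/(f(x_n) - f(x_{n-1}))

Iteration 1:
  f(0.980000) = -1.040203
  f(1.960000) = 0.632944
  x_2 = 1.960000 - 0.632944×(1.960000 - 0.980000)/(0.632944 - (-1.040203))
       = 1.589270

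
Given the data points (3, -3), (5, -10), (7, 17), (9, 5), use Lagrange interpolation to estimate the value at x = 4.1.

Lagrange interpolation formula:
P(x) = Σ yᵢ × Lᵢ(x)
where Lᵢ(x) = Π_{j≠i} (x - xⱼ)/(xᵢ - xⱼ)

L_0(4.1) = (4.1 - 5)/(3 - 5) × (4.1 - 7)/(3 - 7) × (4.1 - 9)/(3 - 9) = 0.266438
L_1(4.1) = (4.1 - 3)/(5 - 3) × (4.1 - 7)/(5 - 7) × (4.1 - 9)/(5 - 9) = 0.976937
L_2(4.1) = (4.1 - 3)/(7 - 3) × (4.1 - 5)/(7 - 5) × (4.1 - 9)/(7 - 9) = -0.303188
L_3(4.1) = (4.1 - 3)/(9 - 3) × (4.1 - 5)/(9 - 5) × (4.1 - 7)/(9 - 7) = 0.059813

P(4.1) = (-3)×L_0(4.1) + (-10)×L_1(4.1) + 17×L_2(4.1) + 5×L_3(4.1)
P(4.1) = -15.423813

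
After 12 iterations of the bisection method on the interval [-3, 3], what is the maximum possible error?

Bisection error bound: |error| ≤ (b-a)/2^n
|error| ≤ (3 - (-3))/2^12 = 6/2^12
|error| ≤ 0.0014648438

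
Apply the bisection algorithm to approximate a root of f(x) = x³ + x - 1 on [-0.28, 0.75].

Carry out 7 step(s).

f(x) = x³ + x - 1
Initial interval: [-0.28, 0.75]

Iteration 1:
  c_1 = (-0.280000 + 0.750000)/2 = 0.235000
  f(c_1) = f(0.235000) = -0.752022
  f(a) × f(c) ≥ 0, new interval: [0.235000, 0.750000]
Iteration 2:
  c_2 = (0.235000 + 0.750000)/2 = 0.492500
  f(c_2) = f(0.492500) = -0.388041
  f(a) × f(c) ≥ 0, new interval: [0.492500, 0.750000]
Iteration 3:
  c_3 = (0.492500 + 0.750000)/2 = 0.621250
  f(c_3) = f(0.621250) = -0.138978
  f(a) × f(c) ≥ 0, new interval: [0.621250, 0.750000]
Iteration 4:
  c_4 = (0.621250 + 0.750000)/2 = 0.685625
  f(c_4) = f(0.685625) = 0.007925
  f(a) × f(c) < 0, new interval: [0.621250, 0.685625]
Iteration 5:
  c_5 = (0.621250 + 0.685625)/2 = 0.653437
  f(c_5) = f(0.653437) = -0.067557
  f(a) × f(c) ≥ 0, new interval: [0.653437, 0.685625]
Iteration 6:
  c_6 = (0.653437 + 0.685625)/2 = 0.669531
  f(c_6) = f(0.669531) = -0.030337
  f(a) × f(c) ≥ 0, new interval: [0.669531, 0.685625]
Iteration 7:
  c_7 = (0.669531 + 0.685625)/2 = 0.677578
  f(c_7) = f(0.677578) = -0.011338
  f(a) × f(c) ≥ 0, new interval: [0.677578, 0.685625]

After 7 iteration(s), the approximation is c_7 = 0.677578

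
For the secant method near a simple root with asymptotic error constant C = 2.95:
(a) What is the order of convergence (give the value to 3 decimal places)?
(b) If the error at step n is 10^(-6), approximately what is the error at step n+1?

(a) Secant method has superlinear convergence with order φ = (1+√5)/2 ≈ 1.618.
    This means |e_{n+1}| ≈ C|e_n|^1.618.

(b) With |e_n| = 10^(-6) and C = 2.95:
    |e_{n+1}| ≈ 2.95 × (10^(-6))^1.618 = 2.95 × 10^(-9.71)

(a) ≈ 1.618 (golden ratio); (b) |e_{n+1}| ≈ 5.776e-10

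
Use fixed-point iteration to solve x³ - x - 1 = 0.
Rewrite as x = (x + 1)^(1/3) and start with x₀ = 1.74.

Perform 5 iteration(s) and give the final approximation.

Equation: x³ - x - 1 = 0
Fixed-point form: x = (x + 1)^(1/3)
x₀ = 1.74

x_1 = g(1.740000) = 1.399319
x_2 = g(1.399319) = 1.338739
x_3 = g(1.338739) = 1.327376
x_4 = g(1.327376) = 1.325223
x_5 = g(1.325223) = 1.324814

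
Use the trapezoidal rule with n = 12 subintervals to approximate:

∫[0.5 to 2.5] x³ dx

f(x) = x³
a = 0.5, b = 2.5, n = 12
h = (b - a)/n = 0.166667

Trapezoidal rule: (h/2)[f(x₀) + 2f(x₁) + 2f(x₂) + ... + f(xₙ)]

x_0 = 0.5000, f(x_0) = 0.125000, coefficient = 1
x_1 = 0.6667, f(x_1) = 0.296296, coefficient = 2
x_2 = 0.8333, f(x_2) = 0.578704, coefficient = 2
x_3 = 1.0000, f(x_3) = 1.000000, coefficient = 2
x_4 = 1.1667, f(x_4) = 1.587963, coefficient = 2
x_5 = 1.3333, f(x_5) = 2.370370, coefficient = 2
x_6 = 1.5000, f(x_6) = 3.375000, coefficient = 2
x_7 = 1.6667, f(x_7) = 4.629630, coefficient = 2
x_8 = 1.8333, f(x_8) = 6.162037, coefficient = 2
x_9 = 2.0000, f(x_9) = 8.000000, coefficient = 2
x_10 = 2.1667, f(x_10) = 10.171296, coefficient = 2
x_11 = 2.3333, f(x_11) = 12.703704, coefficient = 2
x_12 = 2.5000, f(x_12) = 15.625000, coefficient = 1

I ≈ (0.166667/2) × 117.500000 = 9.791667
Exact value: 9.750000
Error: 0.041667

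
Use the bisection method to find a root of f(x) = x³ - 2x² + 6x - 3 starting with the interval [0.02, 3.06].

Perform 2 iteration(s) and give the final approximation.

f(x) = x³ - 2x² + 6x - 3
Initial interval: [0.02, 3.06]

Iteration 1:
  c_1 = (0.020000 + 3.060000)/2 = 1.540000
  f(c_1) = f(1.540000) = 5.149064
  f(a) × f(c) < 0, new interval: [0.020000, 1.540000]
Iteration 2:
  c_2 = (0.020000 + 1.540000)/2 = 0.780000
  f(c_2) = f(0.780000) = 0.937752
  f(a) × f(c) < 0, new interval: [0.020000, 0.780000]

After 2 iteration(s), the approximation is c_2 = 0.780000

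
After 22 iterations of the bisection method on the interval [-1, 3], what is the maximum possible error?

Bisection error bound: |error| ≤ (b-a)/2^n
|error| ≤ (3 - (-1))/2^22 = 4/2^22
|error| ≤ 0.0000009537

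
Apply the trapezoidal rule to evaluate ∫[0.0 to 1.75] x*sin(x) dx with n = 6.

f(x) = x*sin(x)
a = 0.0, b = 1.75, n = 6
h = (b - a)/n = 0.291667

Trapezoidal rule: (h/2)[f(x₀) + 2f(x₁) + 2f(x₂) + ... + f(xₙ)]

x_0 = 0.0000, f(x_0) = 0.000000, coefficient = 1
x_1 = 0.2917, f(x_1) = 0.083868, coefficient = 2
x_2 = 0.5833, f(x_2) = 0.321305, coefficient = 2
x_3 = 0.8750, f(x_3) = 0.671601, coefficient = 2
x_4 = 1.1667, f(x_4) = 1.072686, coefficient = 2
x_5 = 1.4583, f(x_5) = 1.449121, coefficient = 2
x_6 = 1.7500, f(x_6) = 1.721975, coefficient = 1

I ≈ (0.291667/2) × 8.919137 = 1.300707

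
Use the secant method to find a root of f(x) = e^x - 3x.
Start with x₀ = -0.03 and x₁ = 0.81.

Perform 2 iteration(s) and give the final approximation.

f(x) = e^x - 3x
x₀ = -0.03, x₁ = 0.81

Secant formula: x_{n+1} = x_n - f(x_n)(x_n - x_{n-1})/(f(x_n) - f(x_{n-1}))

Iteration 1:
  f(-0.030000) = 1.060446
  f(0.810000) = -0.182092
  x_2 = 0.810000 - (-0.182092)×(0.810000 - (-0.030000))/(-0.182092 - 1.060446)
       = 0.686899
Iteration 2:
  f(0.810000) = -0.182092
  f(0.686899) = -0.073155
  x_3 = 0.686899 - (-0.073155)×(0.686899 - 0.810000)/(-0.073155 - (-0.182092))
       = 0.604233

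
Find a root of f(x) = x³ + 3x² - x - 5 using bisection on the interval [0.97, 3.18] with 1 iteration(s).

f(x) = x³ + 3x² - x - 5
Initial interval: [0.97, 3.18]

Iteration 1:
  c_1 = (0.970000 + 3.180000)/2 = 2.075000
  f(c_1) = f(2.075000) = 14.776047
  f(a) × f(c) < 0, new interval: [0.970000, 2.075000]

After 1 iteration(s), the approximation is c_1 = 2.075000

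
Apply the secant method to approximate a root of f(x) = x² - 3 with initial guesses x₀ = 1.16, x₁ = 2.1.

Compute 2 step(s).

f(x) = x² - 3
x₀ = 1.16, x₁ = 2.1

Secant formula: x_{n+1} = x_n - f(x_n)(x_n - x_{n-1})/(f(x_n) - f(x_{n-1}))

Iteration 1:
  f(1.160000) = -1.654400
  f(2.100000) = 1.410000
  x_2 = 2.100000 - 1.410000×(2.100000 - 1.160000)/(1.410000 - (-1.654400))
       = 1.667485
Iteration 2:
  f(2.100000) = 1.410000
  f(1.667485) = -0.219495
  x_3 = 1.667485 - (-0.219495)×(1.667485 - 2.100000)/(-0.219495 - 1.410000)
       = 1.725745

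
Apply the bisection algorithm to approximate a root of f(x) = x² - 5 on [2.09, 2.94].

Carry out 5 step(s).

f(x) = x² - 5
Initial interval: [2.09, 2.94]

Iteration 1:
  c_1 = (2.090000 + 2.940000)/2 = 2.515000
  f(c_1) = f(2.515000) = 1.325225
  f(a) × f(c) < 0, new interval: [2.090000, 2.515000]
Iteration 2:
  c_2 = (2.090000 + 2.515000)/2 = 2.302500
  f(c_2) = f(2.302500) = 0.301506
  f(a) × f(c) < 0, new interval: [2.090000, 2.302500]
Iteration 3:
  c_3 = (2.090000 + 2.302500)/2 = 2.196250
  f(c_3) = f(2.196250) = -0.176486
  f(a) × f(c) ≥ 0, new interval: [2.196250, 2.302500]
Iteration 4:
  c_4 = (2.196250 + 2.302500)/2 = 2.249375
  f(c_4) = f(2.249375) = 0.059688
  f(a) × f(c) < 0, new interval: [2.196250, 2.249375]
Iteration 5:
  c_5 = (2.196250 + 2.249375)/2 = 2.222812
  f(c_5) = f(2.222812) = -0.059105
  f(a) × f(c) ≥ 0, new interval: [2.222812, 2.249375]

After 5 iteration(s), the approximation is c_5 = 2.222812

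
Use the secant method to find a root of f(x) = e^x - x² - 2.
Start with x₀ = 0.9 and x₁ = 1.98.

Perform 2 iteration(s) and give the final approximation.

f(x) = e^x - x² - 2
x₀ = 0.9, x₁ = 1.98

Secant formula: x_{n+1} = x_n - f(x_n)(x_n - x_{n-1})/(f(x_n) - f(x_{n-1}))

Iteration 1:
  f(0.900000) = -0.350397
  f(1.980000) = 1.322343
  x_2 = 1.980000 - 1.322343×(1.980000 - 0.900000)/(1.322343 - (-0.350397))
       = 1.126233
Iteration 2:
  f(1.980000) = 1.322343
  f(1.126233) = -0.184384
  x_3 = 1.126233 - (-0.184384)×(1.126233 - 1.980000)/(-0.184384 - 1.322343)
       = 1.230712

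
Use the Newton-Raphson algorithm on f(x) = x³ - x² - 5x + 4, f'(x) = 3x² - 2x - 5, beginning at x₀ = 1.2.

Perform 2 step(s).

f(x) = x³ - x² - 5x + 4
f'(x) = 3x² - 2x - 5
x₀ = 1.2

Newton-Raphson formula: x_{n+1} = x_n - f(x_n)/f'(x_n)

Iteration 1:
  f(1.200000) = -1.712000
  f'(1.200000) = -3.080000
  x_1 = 1.200000 - (-1.712000)/(-3.080000) = 0.644156
Iteration 2:
  f(0.644156) = 0.631568
  f'(0.644156) = -5.043501
  x_2 = 0.644156 - 0.631568/(-5.043501) = 0.769380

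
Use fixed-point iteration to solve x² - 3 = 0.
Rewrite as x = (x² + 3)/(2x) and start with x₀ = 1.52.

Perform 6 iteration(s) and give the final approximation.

Equation: x² - 3 = 0
Fixed-point form: x = (x² + 3)/(2x)
x₀ = 1.52

x_1 = g(1.520000) = 1.746842
x_2 = g(1.746842) = 1.732113
x_3 = g(1.732113) = 1.732051
x_4 = g(1.732051) = 1.732051
x_5 = g(1.732051) = 1.732051
x_6 = g(1.732051) = 1.732051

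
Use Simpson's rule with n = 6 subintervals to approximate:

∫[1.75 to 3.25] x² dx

f(x) = x²
a = 1.75, b = 3.25, n = 6
h = (b - a)/n = 0.250000

Simpson's rule: (h/3)[f(x₀) + 4f(x₁) + 2f(x₂) + ... + f(xₙ)]

x_0 = 1.7500, f(x_0) = 3.062500, coefficient = 1
x_1 = 2.0000, f(x_1) = 4.000000, coefficient = 4
x_2 = 2.2500, f(x_2) = 5.062500, coefficient = 2
x_3 = 2.5000, f(x_3) = 6.250000, coefficient = 4
x_4 = 2.7500, f(x_4) = 7.562500, coefficient = 2
x_5 = 3.0000, f(x_5) = 9.000000, coefficient = 4
x_6 = 3.2500, f(x_6) = 10.562500, coefficient = 1

I ≈ (0.250000/3) × 115.875000 = 9.656250
Exact value: 9.656250
Error: 0.000000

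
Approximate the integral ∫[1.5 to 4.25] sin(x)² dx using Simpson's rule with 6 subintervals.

f(x) = sin(x)²
a = 1.5, b = 4.25, n = 6
h = (b - a)/n = 0.458333

Simpson's rule: (h/3)[f(x₀) + 4f(x₁) + 2f(x₂) + ... + f(xₙ)]

x_0 = 1.5000, f(x_0) = 0.994996, coefficient = 1
x_1 = 1.9583, f(x_1) = 0.857185, coefficient = 4
x_2 = 2.4167, f(x_2) = 0.439675, coefficient = 2
x_3 = 2.8750, f(x_3) = 0.069404, coefficient = 4
x_4 = 3.3333, f(x_4) = 0.036316, coefficient = 2
x_5 = 3.7917, f(x_5) = 0.366322, coefficient = 4
x_6 = 4.2500, f(x_6) = 0.801006, coefficient = 1

I ≈ (0.458333/3) × 7.919626 = 1.209943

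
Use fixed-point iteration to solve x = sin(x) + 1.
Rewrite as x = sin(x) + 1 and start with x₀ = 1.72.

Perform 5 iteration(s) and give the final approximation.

Equation: x = sin(x) + 1
Fixed-point form: x = sin(x) + 1
x₀ = 1.72

x_1 = g(1.720000) = 1.988890
x_2 = g(1.988890) = 1.913865
x_3 = g(1.913865) = 1.941727
x_4 = g(1.941727) = 1.931990
x_5 = g(1.931990) = 1.935476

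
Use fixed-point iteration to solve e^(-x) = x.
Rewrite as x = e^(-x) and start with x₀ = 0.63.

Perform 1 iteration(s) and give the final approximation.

Equation: e^(-x) = x
Fixed-point form: x = e^(-x)
x₀ = 0.63

x_1 = g(0.630000) = 0.532592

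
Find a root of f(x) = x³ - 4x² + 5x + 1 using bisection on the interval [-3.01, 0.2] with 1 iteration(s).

f(x) = x³ - 4x² + 5x + 1
Initial interval: [-3.01, 0.2]

Iteration 1:
  c_1 = (-3.010000 + 0.200000)/2 = -1.405000
  f(c_1) = f(-1.405000) = -16.694605
  f(a) × f(c) ≥ 0, new interval: [-1.405000, 0.200000]

After 1 iteration(s), the approximation is c_1 = -1.405000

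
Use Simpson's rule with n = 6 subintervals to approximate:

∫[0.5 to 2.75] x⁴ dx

f(x) = x⁴
a = 0.5, b = 2.75, n = 6
h = (b - a)/n = 0.375000

Simpson's rule: (h/3)[f(x₀) + 4f(x₁) + 2f(x₂) + ... + f(xₙ)]

x_0 = 0.5000, f(x_0) = 0.062500, coefficient = 1
x_1 = 0.8750, f(x_1) = 0.586182, coefficient = 4
x_2 = 1.2500, f(x_2) = 2.441406, coefficient = 2
x_3 = 1.6250, f(x_3) = 6.972900, coefficient = 4
x_4 = 2.0000, f(x_4) = 16.000000, coefficient = 2
x_5 = 2.3750, f(x_5) = 31.816650, coefficient = 4
x_6 = 2.7500, f(x_6) = 57.191406, coefficient = 1

I ≈ (0.375000/3) × 251.639648 = 31.454956
Exact value: 31.449023
Error: 0.005933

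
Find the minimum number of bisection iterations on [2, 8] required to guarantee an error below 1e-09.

We need (b-a)/2^n ≤ 1e-09
(8 - 2)/2^n ≤ 1e-09
6/2^n ≤ 1e-09
2^n ≥ 6000000000
n ≥ log₂(6000000000) = 32.48
n ≥ 33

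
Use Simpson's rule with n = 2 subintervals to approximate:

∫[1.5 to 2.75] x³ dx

f(x) = x³
a = 1.5, b = 2.75, n = 2
h = (b - a)/n = 0.625000

Simpson's rule: (h/3)[f(x₀) + 4f(x₁) + 2f(x₂) + ... + f(xₙ)]

x_0 = 1.5000, f(x_0) = 3.375000, coefficient = 1
x_1 = 2.1250, f(x_1) = 9.595703, coefficient = 4
x_2 = 2.7500, f(x_2) = 20.796875, coefficient = 1

I ≈ (0.625000/3) × 62.554688 = 13.032227
Exact value: 13.032227
Error: 0.000000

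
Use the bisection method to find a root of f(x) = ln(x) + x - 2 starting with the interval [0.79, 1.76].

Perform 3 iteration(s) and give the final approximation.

f(x) = ln(x) + x - 2
Initial interval: [0.79, 1.76]

Iteration 1:
  c_1 = (0.790000 + 1.760000)/2 = 1.275000
  f(c_1) = f(1.275000) = -0.482054
  f(a) × f(c) ≥ 0, new interval: [1.275000, 1.760000]
Iteration 2:
  c_2 = (1.275000 + 1.760000)/2 = 1.517500
  f(c_2) = f(1.517500) = -0.065436
  f(a) × f(c) ≥ 0, new interval: [1.517500, 1.760000]
Iteration 3:
  c_3 = (1.517500 + 1.760000)/2 = 1.638750
  f(c_3) = f(1.638750) = 0.132684
  f(a) × f(c) < 0, new interval: [1.517500, 1.638750]

After 3 iteration(s), the approximation is c_3 = 1.638750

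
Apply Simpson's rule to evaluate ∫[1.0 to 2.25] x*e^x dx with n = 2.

f(x) = x*e^x
a = 1.0, b = 2.25, n = 2
h = (b - a)/n = 0.625000

Simpson's rule: (h/3)[f(x₀) + 4f(x₁) + 2f(x₂) + ... + f(xₙ)]

x_0 = 1.0000, f(x_0) = 2.718282, coefficient = 1
x_1 = 1.6250, f(x_1) = 8.252431, coefficient = 4
x_2 = 2.2500, f(x_2) = 21.347406, coefficient = 1

I ≈ (0.625000/3) × 57.075411 = 11.890711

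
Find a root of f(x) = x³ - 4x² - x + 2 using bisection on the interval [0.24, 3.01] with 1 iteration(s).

f(x) = x³ - 4x² - x + 2
Initial interval: [0.24, 3.01]

Iteration 1:
  c_1 = (0.240000 + 3.010000)/2 = 1.625000
  f(c_1) = f(1.625000) = -5.896484
  f(a) × f(c) < 0, new interval: [0.240000, 1.625000]

After 1 iteration(s), the approximation is c_1 = 1.625000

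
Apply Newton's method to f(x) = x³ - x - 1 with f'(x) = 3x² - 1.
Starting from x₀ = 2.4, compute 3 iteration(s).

f(x) = x³ - x - 1
f'(x) = 3x² - 1
x₀ = 2.4

Newton-Raphson formula: x_{n+1} = x_n - f(x_n)/f'(x_n)

Iteration 1:
  f(2.400000) = 10.424000
  f'(2.400000) = 16.280000
  x_1 = 2.400000 - 10.424000/16.280000 = 1.759705
Iteration 2:
  f(1.759705) = 2.689331
  f'(1.759705) = 8.289687
  x_2 = 1.759705 - 2.689331/8.289687 = 1.435286
Iteration 3:
  f(1.435286) = 0.521470
  f'(1.435286) = 5.180140
  x_3 = 1.435286 - 0.521470/5.180140 = 1.334619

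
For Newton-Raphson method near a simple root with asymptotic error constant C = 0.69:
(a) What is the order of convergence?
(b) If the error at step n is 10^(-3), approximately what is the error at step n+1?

(a) Newton-Raphson has quadratic (order 2) convergence near simple roots.
    This means |e_{n+1}| ≈ C|e_n|².

(b) With |e_n| = 10^(-3) and C = 0.69:
    |e_{n+1}| ≈ 0.69 × (10^(-3))² = 0.69 × 10^(-6)

(a) 2 (quadratic); (b) |e_{n+1}| ≈ 6.900e-07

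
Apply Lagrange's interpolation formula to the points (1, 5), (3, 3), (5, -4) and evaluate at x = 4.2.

Lagrange interpolation formula:
P(x) = Σ yᵢ × Lᵢ(x)
where Lᵢ(x) = Π_{j≠i} (x - xⱼ)/(xᵢ - xⱼ)

L_0(4.2) = (4.2 - 3)/(1 - 3) × (4.2 - 5)/(1 - 5) = -0.120000
L_1(4.2) = (4.2 - 1)/(3 - 1) × (4.2 - 5)/(3 - 5) = 0.640000
L_2(4.2) = (4.2 - 1)/(5 - 1) × (4.2 - 3)/(5 - 3) = 0.480000

P(4.2) = 5×L_0(4.2) + 3×L_1(4.2) + (-4)×L_2(4.2)
P(4.2) = -0.600000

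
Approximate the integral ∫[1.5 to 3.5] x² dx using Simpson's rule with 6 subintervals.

f(x) = x²
a = 1.5, b = 3.5, n = 6
h = (b - a)/n = 0.333333

Simpson's rule: (h/3)[f(x₀) + 4f(x₁) + 2f(x₂) + ... + f(xₙ)]

x_0 = 1.5000, f(x_0) = 2.250000, coefficient = 1
x_1 = 1.8333, f(x_1) = 3.361111, coefficient = 4
x_2 = 2.1667, f(x_2) = 4.694444, coefficient = 2
x_3 = 2.5000, f(x_3) = 6.250000, coefficient = 4
x_4 = 2.8333, f(x_4) = 8.027778, coefficient = 2
x_5 = 3.1667, f(x_5) = 10.027778, coefficient = 4
x_6 = 3.5000, f(x_6) = 12.250000, coefficient = 1

I ≈ (0.333333/3) × 118.500000 = 13.166667
Exact value: 13.166667
Error: 0.000000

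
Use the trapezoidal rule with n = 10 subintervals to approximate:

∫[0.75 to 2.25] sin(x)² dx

f(x) = sin(x)²
a = 0.75, b = 2.25, n = 10
h = (b - a)/n = 0.150000

Trapezoidal rule: (h/2)[f(x₀) + 2f(x₁) + 2f(x₂) + ... + f(xₙ)]

x_0 = 0.7500, f(x_0) = 0.464631, coefficient = 1
x_1 = 0.9000, f(x_1) = 0.613601, coefficient = 2
x_2 = 1.0500, f(x_2) = 0.752423, coefficient = 2
x_3 = 1.2000, f(x_3) = 0.868697, coefficient = 2
x_4 = 1.3500, f(x_4) = 0.952036, coefficient = 2
x_5 = 1.5000, f(x_5) = 0.994996, coefficient = 2
x_6 = 1.6500, f(x_6) = 0.993740, coefficient = 2
x_7 = 1.8000, f(x_7) = 0.948379, coefficient = 2
x_8 = 1.9500, f(x_8) = 0.862966, coefficient = 2
x_9 = 2.1000, f(x_9) = 0.745130, coefficient = 2
x_10 = 2.2500, f(x_10) = 0.605398, coefficient = 1

I ≈ (0.150000/2) × 16.533967 = 1.240048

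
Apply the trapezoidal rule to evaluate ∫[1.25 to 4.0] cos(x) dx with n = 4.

f(x) = cos(x)
a = 1.25, b = 4.0, n = 4
h = (b - a)/n = 0.687500

Trapezoidal rule: (h/2)[f(x₀) + 2f(x₁) + 2f(x₂) + ... + f(xₙ)]

x_0 = 1.2500, f(x_0) = 0.315322, coefficient = 1
x_1 = 1.9375, f(x_1) = -0.358540, coefficient = 2
x_2 = 2.6250, f(x_2) = -0.869507, coefficient = 2
x_3 = 3.3125, f(x_3) = -0.985431, coefficient = 2
x_4 = 4.0000, f(x_4) = -0.653644, coefficient = 1

I ≈ (0.687500/2) × -4.765278 = -1.638064
Exact value: -1.705787
Error: 0.067723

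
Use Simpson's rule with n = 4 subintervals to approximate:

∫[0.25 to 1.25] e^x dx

f(x) = e^x
a = 0.25, b = 1.25, n = 4
h = (b - a)/n = 0.250000

Simpson's rule: (h/3)[f(x₀) + 4f(x₁) + 2f(x₂) + ... + f(xₙ)]

x_0 = 0.2500, f(x_0) = 1.284025, coefficient = 1
x_1 = 0.5000, f(x_1) = 1.648721, coefficient = 4
x_2 = 0.7500, f(x_2) = 2.117000, coefficient = 2
x_3 = 1.0000, f(x_3) = 2.718282, coefficient = 4
x_4 = 1.2500, f(x_4) = 3.490343, coefficient = 1

I ≈ (0.250000/3) × 26.476381 = 2.206365
Exact value: 2.206318
Error: 0.000048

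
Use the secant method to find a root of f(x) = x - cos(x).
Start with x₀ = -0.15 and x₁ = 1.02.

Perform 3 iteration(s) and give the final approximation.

f(x) = x - cos(x)
x₀ = -0.15, x₁ = 1.02

Secant formula: x_{n+1} = x_n - f(x_n)(x_n - x_{n-1})/(f(x_n) - f(x_{n-1}))

Iteration 1:
  f(-0.150000) = -1.138771
  f(1.020000) = 0.496634
  x_2 = 1.020000 - 0.496634×(1.020000 - (-0.150000))/(0.496634 - (-1.138771))
       = 0.664699
Iteration 2:
  f(1.020000) = 0.496634
  f(0.664699) = -0.122404
  x_3 = 0.664699 - (-0.122404)×(0.664699 - 1.020000)/(-0.122404 - 0.496634)
       = 0.734953
Iteration 3:
  f(0.664699) = -0.122404
  f(0.734953) = -0.006909
  x_4 = 0.734953 - (-0.006909)×(0.734953 - 0.664699)/(-0.006909 - (-0.122404))
       = 0.739156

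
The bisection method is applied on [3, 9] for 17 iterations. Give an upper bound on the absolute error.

Bisection error bound: |error| ≤ (b-a)/2^n
|error| ≤ (9 - 3)/2^17 = 6/2^17
|error| ≤ 0.0000457764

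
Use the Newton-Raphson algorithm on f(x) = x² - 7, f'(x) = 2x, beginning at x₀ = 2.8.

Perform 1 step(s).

f(x) = x² - 7
f'(x) = 2x
x₀ = 2.8

Newton-Raphson formula: x_{n+1} = x_n - f(x_n)/f'(x_n)

Iteration 1:
  f(2.800000) = 0.840000
  f'(2.800000) = 5.600000
  x_1 = 2.800000 - 0.840000/5.600000 = 2.650000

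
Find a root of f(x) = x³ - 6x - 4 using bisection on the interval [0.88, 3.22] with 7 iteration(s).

f(x) = x³ - 6x - 4
Initial interval: [0.88, 3.22]

Iteration 1:
  c_1 = (0.880000 + 3.220000)/2 = 2.050000
  f(c_1) = f(2.050000) = -7.684875
  f(a) × f(c) ≥ 0, new interval: [2.050000, 3.220000]
Iteration 2:
  c_2 = (2.050000 + 3.220000)/2 = 2.635000
  f(c_2) = f(2.635000) = -1.514602
  f(a) × f(c) ≥ 0, new interval: [2.635000, 3.220000]
Iteration 3:
  c_3 = (2.635000 + 3.220000)/2 = 2.927500
  f(c_3) = f(2.927500) = 3.524425
  f(a) × f(c) < 0, new interval: [2.635000, 2.927500]
Iteration 4:
  c_4 = (2.635000 + 2.927500)/2 = 2.781250
  f(c_4) = f(2.781250) = 0.826447
  f(a) × f(c) < 0, new interval: [2.635000, 2.781250]
Iteration 5:
  c_5 = (2.635000 + 2.781250)/2 = 2.708125
  f(c_5) = f(2.708125) = -0.387521
  f(a) × f(c) ≥ 0, new interval: [2.708125, 2.781250]
Iteration 6:
  c_6 = (2.708125 + 2.781250)/2 = 2.744687
  f(c_6) = f(2.744687) = 0.208455
  f(a) × f(c) < 0, new interval: [2.708125, 2.744687]
Iteration 7:
  c_7 = (2.708125 + 2.744687)/2 = 2.726406
  f(c_7) = f(2.726406) = -0.092266
  f(a) × f(c) ≥ 0, new interval: [2.726406, 2.744687]

After 7 iteration(s), the approximation is c_7 = 2.726406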